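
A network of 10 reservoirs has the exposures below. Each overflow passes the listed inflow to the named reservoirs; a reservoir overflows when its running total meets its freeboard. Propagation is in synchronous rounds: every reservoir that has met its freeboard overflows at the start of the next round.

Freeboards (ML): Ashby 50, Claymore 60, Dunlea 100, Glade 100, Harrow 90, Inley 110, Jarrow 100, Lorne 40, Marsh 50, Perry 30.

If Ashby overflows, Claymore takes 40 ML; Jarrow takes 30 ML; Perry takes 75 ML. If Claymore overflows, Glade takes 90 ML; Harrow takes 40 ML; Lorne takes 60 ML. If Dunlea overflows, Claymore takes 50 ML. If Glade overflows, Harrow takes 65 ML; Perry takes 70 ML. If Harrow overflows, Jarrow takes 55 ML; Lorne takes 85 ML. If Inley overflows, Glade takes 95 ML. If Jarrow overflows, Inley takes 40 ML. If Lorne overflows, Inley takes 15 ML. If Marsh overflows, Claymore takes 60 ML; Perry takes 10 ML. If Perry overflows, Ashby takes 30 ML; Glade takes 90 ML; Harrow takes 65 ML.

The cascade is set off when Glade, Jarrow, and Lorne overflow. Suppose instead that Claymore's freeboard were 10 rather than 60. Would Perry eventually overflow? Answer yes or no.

yes

With Claymore's freeboard at 10:
Round 1 — Glade, Jarrow, Lorne overflow (initial).
  Harrow: +65 → 65 < 90
  Inley: +40+15 → 55 < 110
  Perry: +70 → 70 ≥ 30
Round 2 — Perry overflows.
  Ashby: +30 → 30 < 50
  Harrow: +65 → 130 ≥ 90
Round 3 — Harrow overflows.
No further overflows.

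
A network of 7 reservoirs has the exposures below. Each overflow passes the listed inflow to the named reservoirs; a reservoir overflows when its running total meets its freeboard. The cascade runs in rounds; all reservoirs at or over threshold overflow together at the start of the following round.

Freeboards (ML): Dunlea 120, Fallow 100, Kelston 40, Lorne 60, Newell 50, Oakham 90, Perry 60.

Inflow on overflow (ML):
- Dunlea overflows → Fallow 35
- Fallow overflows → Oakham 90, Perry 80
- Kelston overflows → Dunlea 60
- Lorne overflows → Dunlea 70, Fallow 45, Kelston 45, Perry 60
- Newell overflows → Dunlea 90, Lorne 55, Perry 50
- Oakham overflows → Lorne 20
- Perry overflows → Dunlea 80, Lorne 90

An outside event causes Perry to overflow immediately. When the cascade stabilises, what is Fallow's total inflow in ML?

80

Round 1 — Perry overflows (initial).
  Dunlea: +80 → 80 < 120
  Lorne: +90 → 90 ≥ 60
Round 2 — Lorne overflows.
  Dunlea: +70 → 150 ≥ 120
  Fallow: +45 → 45 < 100
  Kelston: +45 → 45 ≥ 40
Round 3 — Dunlea, Kelston overflow.
  Fallow: +35 → 80 < 100
No further overflows.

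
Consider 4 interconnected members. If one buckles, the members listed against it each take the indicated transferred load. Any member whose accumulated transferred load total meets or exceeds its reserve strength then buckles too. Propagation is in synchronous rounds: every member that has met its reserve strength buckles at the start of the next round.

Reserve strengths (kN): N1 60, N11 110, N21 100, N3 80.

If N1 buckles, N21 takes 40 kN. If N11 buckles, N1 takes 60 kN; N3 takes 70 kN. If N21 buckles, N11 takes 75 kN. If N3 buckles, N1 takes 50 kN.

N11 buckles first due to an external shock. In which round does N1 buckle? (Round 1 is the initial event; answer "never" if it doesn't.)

Round 1 — N11 buckles (initial).
  N1: +60 → 60 ≥ 60
  N3: +70 → 70 < 80
Round 2 — N1 buckles.
  N21: +40 → 40 < 100
No further bucklings.

2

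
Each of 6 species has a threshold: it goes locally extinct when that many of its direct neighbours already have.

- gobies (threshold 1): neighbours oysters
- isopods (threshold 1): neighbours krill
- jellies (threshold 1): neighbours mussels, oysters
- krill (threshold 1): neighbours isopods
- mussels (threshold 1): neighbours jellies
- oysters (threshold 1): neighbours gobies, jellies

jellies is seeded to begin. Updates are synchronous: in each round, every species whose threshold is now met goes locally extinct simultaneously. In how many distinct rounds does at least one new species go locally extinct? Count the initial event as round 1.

Round 1 — jellies goes locally extinct (initial).
Round 2 — checking thresholds:
  mussels: 1 of 1 neighbours ≥ 1, goes locally extinct.
  oysters: 1 of 2 neighbours ≥ 1, goes locally extinct.
Round 3 — checking thresholds:
  gobies: 1 of 1 neighbours ≥ 1, goes locally extinct.
Round 4 — no new extinctions; cascade stops.

3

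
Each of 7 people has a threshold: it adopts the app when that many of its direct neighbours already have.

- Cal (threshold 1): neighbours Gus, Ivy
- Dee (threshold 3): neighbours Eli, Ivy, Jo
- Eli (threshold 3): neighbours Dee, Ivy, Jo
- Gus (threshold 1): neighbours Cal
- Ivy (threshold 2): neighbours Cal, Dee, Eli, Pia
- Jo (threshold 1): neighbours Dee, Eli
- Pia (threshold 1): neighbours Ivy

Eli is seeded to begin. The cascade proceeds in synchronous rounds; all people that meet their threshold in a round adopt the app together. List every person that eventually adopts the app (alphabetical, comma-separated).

Round 1 — Eli adopts the app (initial).
Round 2 — checking thresholds:
  Dee: 1 of 3 neighbours < 3, below threshold.
  Ivy: 1 of 4 neighbours < 2, below threshold.
  Jo: 1 of 2 neighbours ≥ 1, adopts the app.
Round 3 — no new adoptions; cascade stops.

Eli, Jo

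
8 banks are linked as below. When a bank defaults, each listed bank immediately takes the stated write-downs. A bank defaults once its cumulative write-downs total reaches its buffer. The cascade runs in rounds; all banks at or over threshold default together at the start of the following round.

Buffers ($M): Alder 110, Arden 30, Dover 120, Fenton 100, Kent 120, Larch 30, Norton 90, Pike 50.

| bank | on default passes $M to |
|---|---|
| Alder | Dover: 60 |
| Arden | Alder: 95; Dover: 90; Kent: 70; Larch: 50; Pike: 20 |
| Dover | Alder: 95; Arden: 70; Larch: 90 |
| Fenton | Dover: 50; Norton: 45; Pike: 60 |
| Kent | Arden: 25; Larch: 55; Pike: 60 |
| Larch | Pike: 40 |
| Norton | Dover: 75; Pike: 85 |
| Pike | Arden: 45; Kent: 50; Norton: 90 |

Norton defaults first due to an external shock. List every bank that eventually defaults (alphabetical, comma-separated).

Alder, Arden, Dover, Kent, Larch, Norton, Pike

Round 1 — Norton defaults (initial).
  Dover: +75 → 75 < 120
  Pike: +85 → 85 ≥ 50
Round 2 — Pike defaults.
  Arden: +45 → 45 ≥ 30
  Kent: +50 → 50 < 120
Round 3 — Arden defaults.
  Alder: +95 → 95 < 110
  Dover: +90 → 165 ≥ 120
  Kent: +70 → 120 ≥ 120
  Larch: +50 → 50 ≥ 30
Round 4 — Dover, Kent, Larch default.
  Alder: +95 → 190 ≥ 110
Round 5 — Alder defaults.
No further defaults.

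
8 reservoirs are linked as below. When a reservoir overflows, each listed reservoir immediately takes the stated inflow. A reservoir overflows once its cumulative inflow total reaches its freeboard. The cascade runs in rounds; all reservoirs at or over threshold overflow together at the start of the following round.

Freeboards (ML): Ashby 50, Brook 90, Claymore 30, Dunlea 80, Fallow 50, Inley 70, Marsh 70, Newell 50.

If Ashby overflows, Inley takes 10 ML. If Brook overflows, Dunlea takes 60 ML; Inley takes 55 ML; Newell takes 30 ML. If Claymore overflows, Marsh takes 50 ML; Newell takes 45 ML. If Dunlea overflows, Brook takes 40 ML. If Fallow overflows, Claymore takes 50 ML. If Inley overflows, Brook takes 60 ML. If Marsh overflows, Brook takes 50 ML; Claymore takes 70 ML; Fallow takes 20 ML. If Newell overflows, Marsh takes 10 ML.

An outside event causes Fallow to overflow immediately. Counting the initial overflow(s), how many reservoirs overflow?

2

Round 1 — Fallow overflows (initial).
  Claymore: +50 → 50 ≥ 30
Round 2 — Claymore overflows.
  Marsh: +50 → 50 < 70
  Newell: +45 → 45 < 50
No further overflows.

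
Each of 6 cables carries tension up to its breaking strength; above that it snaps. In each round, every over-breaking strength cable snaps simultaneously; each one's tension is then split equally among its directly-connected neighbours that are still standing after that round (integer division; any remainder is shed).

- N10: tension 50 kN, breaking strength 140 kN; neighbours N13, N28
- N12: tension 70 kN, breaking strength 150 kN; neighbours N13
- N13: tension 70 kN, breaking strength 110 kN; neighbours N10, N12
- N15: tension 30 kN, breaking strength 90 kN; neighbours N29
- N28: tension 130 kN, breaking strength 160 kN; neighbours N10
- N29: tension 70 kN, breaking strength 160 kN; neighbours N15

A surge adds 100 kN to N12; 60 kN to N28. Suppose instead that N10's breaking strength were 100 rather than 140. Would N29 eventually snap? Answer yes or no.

With N10's breaking strength at 100:
Round 1 — N12 at 170 > 150; N28 at 190 > 160. N12, N28 snap.
  N12 sheds 170 kN to N13: 170 each.
    N13: 70+170 = 240 > 110
  N28 sheds 190 kN to N10: 190 each.
    N10: 50+190 = 240 > 100
Round 2 — N10, N13 snap.
  N10 sheds 240 kN: no online neighbours, lost.
  N13 sheds 240 kN: no online neighbours, lost.
No further breaks.

no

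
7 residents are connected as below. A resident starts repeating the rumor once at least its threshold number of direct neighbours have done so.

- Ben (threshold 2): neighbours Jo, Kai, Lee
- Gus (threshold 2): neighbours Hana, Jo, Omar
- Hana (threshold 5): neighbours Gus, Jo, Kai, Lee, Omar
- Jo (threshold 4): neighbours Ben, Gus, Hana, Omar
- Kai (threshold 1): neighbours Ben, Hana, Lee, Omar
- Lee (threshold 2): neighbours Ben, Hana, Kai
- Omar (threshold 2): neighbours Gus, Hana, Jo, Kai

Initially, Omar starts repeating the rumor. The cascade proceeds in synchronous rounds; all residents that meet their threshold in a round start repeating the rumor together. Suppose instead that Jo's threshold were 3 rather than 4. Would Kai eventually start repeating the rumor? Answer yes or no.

yes

With Jo's threshold at 3:
Round 1 — Omar starts repeating the rumor (initial).
Round 2 — checking thresholds:
  Gus: 1 of 3 neighbours < 2, holds.
  Hana: 1 of 5 neighbours < 5, holds.
  Jo: 1 of 4 neighbours < 3, holds.
  Kai: 1 of 4 neighbours ≥ 1, starts repeating the rumor.
Round 3 — no new spreads; cascade stops.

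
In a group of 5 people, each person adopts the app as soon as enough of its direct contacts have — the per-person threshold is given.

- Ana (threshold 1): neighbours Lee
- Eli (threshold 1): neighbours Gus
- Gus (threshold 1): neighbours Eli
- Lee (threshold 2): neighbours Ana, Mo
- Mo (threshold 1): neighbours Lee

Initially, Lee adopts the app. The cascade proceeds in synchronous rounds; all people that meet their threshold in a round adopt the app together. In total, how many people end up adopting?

3

Round 1 — Lee adopts the app (initial).
Round 2 — checking thresholds:
  Ana: 1 of 1 neighbours ≥ 1, adopts the app.
  Mo: 1 of 1 neighbours ≥ 1, adopts the app.
Round 3 — no new adoptions; cascade stops.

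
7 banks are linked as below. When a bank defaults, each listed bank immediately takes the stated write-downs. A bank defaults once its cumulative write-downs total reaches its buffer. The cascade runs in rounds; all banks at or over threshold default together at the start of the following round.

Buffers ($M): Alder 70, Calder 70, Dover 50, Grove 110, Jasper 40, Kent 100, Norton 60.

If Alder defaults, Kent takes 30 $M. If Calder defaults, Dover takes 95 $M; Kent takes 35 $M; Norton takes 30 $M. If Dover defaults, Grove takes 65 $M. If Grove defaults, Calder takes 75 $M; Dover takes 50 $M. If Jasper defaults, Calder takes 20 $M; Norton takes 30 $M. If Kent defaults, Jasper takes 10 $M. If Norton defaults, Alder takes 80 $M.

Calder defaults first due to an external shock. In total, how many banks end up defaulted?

2

Round 1 — Calder defaults (initial).
  Dover: +95 → 95 ≥ 50
  Kent: +35 → 35 < 100
  Norton: +30 → 30 < 60
Round 2 — Dover defaults.
  Grove: +65 → 65 < 110
No further defaults.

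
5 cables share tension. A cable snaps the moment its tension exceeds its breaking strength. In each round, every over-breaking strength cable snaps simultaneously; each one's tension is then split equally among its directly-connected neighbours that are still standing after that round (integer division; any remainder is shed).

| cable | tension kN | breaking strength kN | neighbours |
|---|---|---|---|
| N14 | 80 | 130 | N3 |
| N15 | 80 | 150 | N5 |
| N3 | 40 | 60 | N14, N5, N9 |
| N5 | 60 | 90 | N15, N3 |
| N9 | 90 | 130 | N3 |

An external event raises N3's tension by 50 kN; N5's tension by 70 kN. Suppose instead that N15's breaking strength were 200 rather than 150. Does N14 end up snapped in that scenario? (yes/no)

With N15's breaking strength at 200:
Round 1 — N3 at 90 > 60; N5 at 130 > 90. N3, N5 snap.
  N3 sheds 90 kN to N14, N9: 45 each.
    N14: 80+45 = 125 ≤ 130
    N9: 90+45 = 135 > 130
  N5 sheds 130 kN to N15: 130 each.
    N15: 80+130 = 210 > 200
Round 2 — N15, N9 snap.
  N15 sheds 210 kN: no online neighbours, lost.
  N9 sheds 135 kN: no online neighbours, lost.
No further breaks.

no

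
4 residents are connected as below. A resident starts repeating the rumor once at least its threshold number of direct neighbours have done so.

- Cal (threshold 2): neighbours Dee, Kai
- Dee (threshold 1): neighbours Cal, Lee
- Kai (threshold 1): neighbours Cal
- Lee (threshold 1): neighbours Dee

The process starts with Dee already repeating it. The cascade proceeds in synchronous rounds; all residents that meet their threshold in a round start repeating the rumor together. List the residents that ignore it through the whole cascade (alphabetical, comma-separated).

Round 1 — Dee starts repeating the rumor (initial).
Round 2 — checking thresholds:
  Cal: 1 of 2 neighbours < 2, not yet.
  Lee: 1 of 1 neighbours ≥ 1, starts repeating the rumor.
Round 3 — no new spreads; cascade stops.

Cal, Kai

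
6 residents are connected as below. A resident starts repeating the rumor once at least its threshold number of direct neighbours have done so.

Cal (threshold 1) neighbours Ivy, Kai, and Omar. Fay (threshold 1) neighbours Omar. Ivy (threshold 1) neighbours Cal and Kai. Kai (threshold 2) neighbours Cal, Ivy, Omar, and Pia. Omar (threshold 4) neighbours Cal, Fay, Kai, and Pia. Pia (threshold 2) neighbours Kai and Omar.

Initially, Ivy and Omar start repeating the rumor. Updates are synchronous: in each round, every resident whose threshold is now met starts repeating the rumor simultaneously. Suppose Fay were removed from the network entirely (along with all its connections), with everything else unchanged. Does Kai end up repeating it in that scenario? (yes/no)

yes

With Fay removed:
Round 1 — Ivy, Omar start repeating the rumor (initial).
Round 2 — checking thresholds:
  Cal: 2 of 3 neighbours ≥ 1, starts repeating the rumor.
  Kai: 2 of 4 neighbours ≥ 2, starts repeating the rumor.
  Pia: 1 of 2 neighbours < 2, below threshold.
Round 3 — checking thresholds:
  Pia: 2 of 2 neighbours ≥ 2, starts repeating the rumor.
Round 4 — no new spreads; cascade stops.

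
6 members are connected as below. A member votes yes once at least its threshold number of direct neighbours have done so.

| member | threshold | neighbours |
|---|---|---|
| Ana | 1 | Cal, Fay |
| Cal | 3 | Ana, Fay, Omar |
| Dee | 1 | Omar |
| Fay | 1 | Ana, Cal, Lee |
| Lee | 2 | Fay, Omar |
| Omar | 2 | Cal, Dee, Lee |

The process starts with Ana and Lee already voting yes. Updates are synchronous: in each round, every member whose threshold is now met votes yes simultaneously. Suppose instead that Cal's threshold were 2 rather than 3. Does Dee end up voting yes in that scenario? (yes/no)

With Cal's threshold at 2:
Round 1 — Ana, Lee vote yes (initial).
Round 2 — checking thresholds:
  Cal: 1 of 3 neighbours < 2, below threshold.
  Fay: 2 of 3 neighbours ≥ 1, votes yes.
  Omar: 1 of 3 neighbours < 2, below threshold.
Round 3 — checking thresholds:
  Cal: 2 of 3 neighbours ≥ 2, votes yes.
  Omar: 1 of 3 neighbours < 2, below threshold.
Round 4 — checking thresholds:
  Omar: 2 of 3 neighbours ≥ 2, votes yes.
Round 5 — checking thresholds:
  Dee: 1 of 1 neighbours ≥ 1, votes yes.
Round 6 — no new yes votes; cascade stops.

yes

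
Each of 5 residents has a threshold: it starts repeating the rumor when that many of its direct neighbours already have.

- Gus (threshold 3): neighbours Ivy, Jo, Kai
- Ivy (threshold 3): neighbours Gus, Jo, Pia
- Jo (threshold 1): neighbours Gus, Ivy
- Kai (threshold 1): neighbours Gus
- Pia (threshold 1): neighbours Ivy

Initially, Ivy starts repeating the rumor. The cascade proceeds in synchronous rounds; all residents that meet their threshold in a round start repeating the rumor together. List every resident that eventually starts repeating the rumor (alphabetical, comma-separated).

Round 1 — Ivy starts repeating the rumor (initial).
Round 2 — checking thresholds:
  Gus: 1 of 3 neighbours < 3, below threshold.
  Jo: 1 of 2 neighbours ≥ 1, starts repeating the rumor.
  Pia: 1 of 1 neighbours ≥ 1, starts repeating the rumor.
Round 3 — no new spreads; cascade stops.

Ivy, Jo, Pia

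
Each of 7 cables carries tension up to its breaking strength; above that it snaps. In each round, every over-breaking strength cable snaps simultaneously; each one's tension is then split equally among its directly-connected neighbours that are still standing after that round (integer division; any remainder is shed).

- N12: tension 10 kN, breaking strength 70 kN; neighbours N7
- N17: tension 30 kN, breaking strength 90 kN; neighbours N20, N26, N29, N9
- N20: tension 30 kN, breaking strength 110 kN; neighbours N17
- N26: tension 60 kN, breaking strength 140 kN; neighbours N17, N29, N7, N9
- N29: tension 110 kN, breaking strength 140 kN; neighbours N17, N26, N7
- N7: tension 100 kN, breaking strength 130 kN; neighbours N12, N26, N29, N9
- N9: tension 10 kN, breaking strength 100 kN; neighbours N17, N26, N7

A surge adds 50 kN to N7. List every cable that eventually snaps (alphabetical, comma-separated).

Round 1 — N7 at 150 > 130. N7 snaps.
  N7 sheds 150 kN to N12, N26, N29, N9: 37 each (2 lost).
    N12: 10+37 = 47 ≤ 70
    N26: 60+37 = 97 ≤ 140
    N29: 110+37 = 147 > 140
    N9: 10+37 = 47 ≤ 100
Round 2 — N29 snaps.
  N29 sheds 147 kN to N17, N26: 73 each (1 lost).
    N17: 30+73 = 103 > 90
    N26: 97+73 = 170 > 140
Round 3 — N17, N26 snap.
  N17 sheds 103 kN to N20, N9: 51 each (1 lost).
    N20: 30+51 = 81 ≤ 110
    N9: 47+51 = 98 ≤ 100
  N26 sheds 170 kN to N9: 170 each.
    N9: 98+170 = 268 > 100
Round 4 — N9 snaps.
  N9 sheds 268 kN: no online neighbours, lost.
No further breaks.

N17, N26, N29, N7, N9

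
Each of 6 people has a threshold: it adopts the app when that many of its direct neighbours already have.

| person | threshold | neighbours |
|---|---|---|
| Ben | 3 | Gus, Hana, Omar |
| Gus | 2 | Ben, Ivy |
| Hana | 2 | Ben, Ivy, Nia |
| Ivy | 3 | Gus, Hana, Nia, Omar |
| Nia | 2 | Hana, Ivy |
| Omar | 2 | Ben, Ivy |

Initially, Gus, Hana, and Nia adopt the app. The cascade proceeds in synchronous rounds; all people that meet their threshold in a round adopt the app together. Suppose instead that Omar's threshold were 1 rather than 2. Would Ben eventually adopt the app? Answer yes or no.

With Omar's threshold at 1:
Round 1 — Gus, Hana, Nia adopt the app (initial).
Round 2 — checking thresholds:
  Ben: 2 of 3 neighbours < 3, not yet.
  Ivy: 3 of 4 neighbours ≥ 3, adopts the app.
Round 3 — checking thresholds:
  Ben: 2 of 3 neighbours < 3, not yet.
  Omar: 1 of 2 neighbours ≥ 1, adopts the app.
Round 4 — checking thresholds:
  Ben: 3 of 3 neighbours ≥ 3, adopts the app.
Round 5 — no new adoptions; cascade stops.

yes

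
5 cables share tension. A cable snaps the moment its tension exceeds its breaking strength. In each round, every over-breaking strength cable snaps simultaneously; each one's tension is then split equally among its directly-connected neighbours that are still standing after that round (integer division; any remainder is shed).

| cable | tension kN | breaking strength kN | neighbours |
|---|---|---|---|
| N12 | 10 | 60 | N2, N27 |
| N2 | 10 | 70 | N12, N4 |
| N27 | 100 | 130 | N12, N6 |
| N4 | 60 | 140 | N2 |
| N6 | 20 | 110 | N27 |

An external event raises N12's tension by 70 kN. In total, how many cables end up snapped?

Round 1 — N12 at 80 > 60. N12 snaps.
  N12 sheds 80 kN to N2, N27: 40 each.
    N2: 10+40 = 50 ≤ 70
    N27: 100+40 = 140 > 130
Round 2 — N27 snaps.
  N27 sheds 140 kN to N6: 140 each.
    N6: 20+140 = 160 > 110
Round 3 — N6 snaps.
  N6 sheds 160 kN: no online neighbours, lost.
No further breaks.

3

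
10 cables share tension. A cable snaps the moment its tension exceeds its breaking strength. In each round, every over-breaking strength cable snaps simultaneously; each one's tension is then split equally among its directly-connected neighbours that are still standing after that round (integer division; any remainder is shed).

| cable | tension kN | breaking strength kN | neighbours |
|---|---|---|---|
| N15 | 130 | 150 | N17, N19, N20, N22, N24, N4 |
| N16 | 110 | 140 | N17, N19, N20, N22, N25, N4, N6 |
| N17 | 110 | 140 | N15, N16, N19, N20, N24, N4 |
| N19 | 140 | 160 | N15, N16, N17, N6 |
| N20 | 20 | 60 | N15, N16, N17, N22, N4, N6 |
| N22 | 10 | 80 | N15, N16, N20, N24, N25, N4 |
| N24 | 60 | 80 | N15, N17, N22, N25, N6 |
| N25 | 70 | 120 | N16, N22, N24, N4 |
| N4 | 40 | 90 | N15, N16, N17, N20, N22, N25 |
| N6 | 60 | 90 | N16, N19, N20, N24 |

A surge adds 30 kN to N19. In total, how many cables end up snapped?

Round 1 — N19 at 170 > 160. N19 snaps.
  N19 sheds 170 kN to N15, N16, N17, N6: 42 each (2 lost).
    N15: 130+42 = 172 > 150
    N16: 110+42 = 152 > 140
    N17: 110+42 = 152 > 140
    N6: 60+42 = 102 > 90
Round 2 — N15, N16, N17, N6 snap.
  N15 sheds 172 kN to N20, N22, N24, N4: 43 each.
    N20: 20+43 = 63 > 60
    N22: 10+43 = 53 ≤ 80
    N24: 60+43 = 103 > 80
    N4: 40+43 = 83 ≤ 90
  N16 sheds 152 kN to N20, N22, N25, N4: 38 each.
    N20: 63+38 = 101 > 60
    N22: 53+38 = 91 > 80
    N25: 70+38 = 108 ≤ 120
    N4: 83+38 = 121 > 90
  N17 sheds 152 kN to N20, N24, N4: 50 each (2 lost).
    N20: 101+50 = 151 > 60
    N24: 103+50 = 153 > 80
    N4: 121+50 = 171 > 90
  N6 sheds 102 kN to N20, N24: 51 each.
    N20: 151+51 = 202 > 60
    N24: 153+51 = 204 > 80
Round 3 — N20, N22, N24, N4 snap.
  N20 sheds 202 kN: no online neighbours, lost.
  N22 sheds 91 kN to N25: 91 each.
    N25: 108+91 = 199 > 120
  N24 sheds 204 kN to N25: 204 each.
    N25: 199+204 = 403 > 120
  N4 sheds 171 kN to N25: 171 each.
    N25: 403+171 = 574 > 120
Round 4 — N25 snaps.
  N25 sheds 574 kN: no online neighbours, lost.
No further breaks.

10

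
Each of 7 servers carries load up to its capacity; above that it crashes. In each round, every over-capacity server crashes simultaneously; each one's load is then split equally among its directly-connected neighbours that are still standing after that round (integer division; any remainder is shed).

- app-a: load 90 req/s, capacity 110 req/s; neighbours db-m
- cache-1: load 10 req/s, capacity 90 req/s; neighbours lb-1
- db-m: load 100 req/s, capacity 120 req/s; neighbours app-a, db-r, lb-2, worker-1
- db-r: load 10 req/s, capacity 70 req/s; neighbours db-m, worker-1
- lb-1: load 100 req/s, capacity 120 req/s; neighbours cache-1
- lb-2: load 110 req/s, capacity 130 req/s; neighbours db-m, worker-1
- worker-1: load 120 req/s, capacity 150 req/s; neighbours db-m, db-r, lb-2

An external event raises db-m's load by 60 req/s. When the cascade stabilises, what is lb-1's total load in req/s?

100

Round 1 — db-m at 160 > 120. db-m crashes.
  db-m sheds 160 req/s to app-a, db-r, lb-2, worker-1: 40 each.
    app-a: 90+40 = 130 > 110
    db-r: 10+40 = 50 ≤ 70
    lb-2: 110+40 = 150 > 130
    worker-1: 120+40 = 160 > 150
Round 2 — app-a, lb-2, worker-1 crash.
  app-a sheds 130 req/s: no online neighbours, lost.
  lb-2 sheds 150 req/s: no online neighbours, lost.
  worker-1 sheds 160 req/s to db-r: 160 each.
    db-r: 50+160 = 210 > 70
Round 3 — db-r crashes.
  db-r sheds 210 req/s: no online neighbours, lost.
No further crashes.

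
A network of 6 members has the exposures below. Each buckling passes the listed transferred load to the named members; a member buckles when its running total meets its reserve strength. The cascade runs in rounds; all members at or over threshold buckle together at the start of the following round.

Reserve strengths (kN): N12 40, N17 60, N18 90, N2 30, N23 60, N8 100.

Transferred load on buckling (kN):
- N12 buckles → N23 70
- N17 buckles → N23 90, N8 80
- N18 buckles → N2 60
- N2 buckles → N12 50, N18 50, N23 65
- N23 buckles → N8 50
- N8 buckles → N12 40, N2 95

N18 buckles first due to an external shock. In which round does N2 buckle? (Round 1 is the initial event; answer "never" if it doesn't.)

Round 1 — N18 buckles (initial).
  N2: +60 → 60 ≥ 30
Round 2 — N2 buckles.
  N12: +50 → 50 ≥ 40
  N23: +65 → 65 ≥ 60
Round 3 — N12, N23 buckle.
  N8: +50 → 50 < 100
No further bucklings.

2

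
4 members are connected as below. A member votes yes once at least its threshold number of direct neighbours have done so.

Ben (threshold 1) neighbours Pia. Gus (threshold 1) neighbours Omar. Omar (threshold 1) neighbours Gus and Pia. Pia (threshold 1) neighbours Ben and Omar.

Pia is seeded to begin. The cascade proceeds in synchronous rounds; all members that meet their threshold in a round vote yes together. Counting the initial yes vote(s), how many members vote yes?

4

Round 1 — Pia votes yes (initial).
Round 2 — checking thresholds:
  Ben: 1 of 1 neighbours ≥ 1, votes yes.
  Omar: 1 of 2 neighbours ≥ 1, votes yes.
Round 3 — checking thresholds:
  Gus: 1 of 1 neighbours ≥ 1, votes yes.
Round 4 — no new yes votes; cascade stops.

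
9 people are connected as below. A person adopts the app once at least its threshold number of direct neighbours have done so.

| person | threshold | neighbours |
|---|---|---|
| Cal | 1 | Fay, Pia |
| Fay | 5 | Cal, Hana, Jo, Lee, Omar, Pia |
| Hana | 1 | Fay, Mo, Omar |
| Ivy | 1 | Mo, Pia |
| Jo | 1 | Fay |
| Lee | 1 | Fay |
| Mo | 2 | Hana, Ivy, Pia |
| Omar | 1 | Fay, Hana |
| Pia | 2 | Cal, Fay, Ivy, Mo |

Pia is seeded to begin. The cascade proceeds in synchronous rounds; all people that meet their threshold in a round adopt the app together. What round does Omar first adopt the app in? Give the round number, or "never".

5

Round 1 — Pia adopts the app (initial).
Round 2 — checking thresholds:
  Cal: 1 of 2 neighbours ≥ 1, adopts the app.
  Fay: 1 of 6 neighbours < 5, not yet.
  Ivy: 1 of 2 neighbours ≥ 1, adopts the app.
  Mo: 1 of 3 neighbours < 2, not yet.
Round 3 — checking thresholds:
  Fay: 2 of 6 neighbours < 5, not yet.
  Mo: 2 of 3 neighbours ≥ 2, adopts the app.
Round 4 — checking thresholds:
  Fay: 2 of 6 neighbours < 5, not yet.
  Hana: 1 of 3 neighbours ≥ 1, adopts the app.
Round 5 — checking thresholds:
  Fay: 3 of 6 neighbours < 5, not yet.
  Omar: 1 of 2 neighbours ≥ 1, adopts the app.
Round 6 — no new adoptions; cascade stops.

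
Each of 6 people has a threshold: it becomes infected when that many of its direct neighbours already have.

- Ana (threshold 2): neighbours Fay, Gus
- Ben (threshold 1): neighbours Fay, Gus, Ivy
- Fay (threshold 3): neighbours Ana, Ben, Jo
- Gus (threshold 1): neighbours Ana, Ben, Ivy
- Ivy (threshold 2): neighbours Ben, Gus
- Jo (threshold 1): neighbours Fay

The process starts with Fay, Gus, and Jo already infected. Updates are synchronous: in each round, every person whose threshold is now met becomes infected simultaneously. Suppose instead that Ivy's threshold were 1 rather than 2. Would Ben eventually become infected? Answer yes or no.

yes

With Ivy's threshold at 1:
Round 1 — Fay, Gus, Jo become infected (initial).
Round 2 — checking thresholds:
  Ana: 2 of 2 neighbours ≥ 2, becomes infected.
  Ben: 2 of 3 neighbours ≥ 1, becomes infected.
  Ivy: 1 of 2 neighbours ≥ 1, becomes infected.
Round 3 — no new infections; cascade stops.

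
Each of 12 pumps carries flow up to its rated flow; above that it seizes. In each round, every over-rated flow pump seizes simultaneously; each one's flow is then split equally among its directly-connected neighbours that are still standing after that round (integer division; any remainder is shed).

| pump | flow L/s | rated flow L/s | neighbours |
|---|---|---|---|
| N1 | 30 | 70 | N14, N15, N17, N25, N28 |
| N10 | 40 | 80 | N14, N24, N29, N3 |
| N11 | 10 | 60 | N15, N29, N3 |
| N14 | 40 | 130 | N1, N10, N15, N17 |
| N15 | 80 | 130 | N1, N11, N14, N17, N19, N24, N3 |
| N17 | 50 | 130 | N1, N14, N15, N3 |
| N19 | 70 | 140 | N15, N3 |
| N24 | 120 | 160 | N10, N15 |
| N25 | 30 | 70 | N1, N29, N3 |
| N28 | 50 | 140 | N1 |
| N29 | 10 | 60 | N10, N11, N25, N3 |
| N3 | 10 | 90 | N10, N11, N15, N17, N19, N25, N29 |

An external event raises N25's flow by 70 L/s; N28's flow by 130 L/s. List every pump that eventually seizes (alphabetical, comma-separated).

Round 1 — N25 at 100 > 70; N28 at 180 > 140. N25, N28 seize.
  N25 sheds 100 L/s to N1, N29, N3: 33 each (1 lost).
    N1: 30+33 = 63 ≤ 70
    N29: 10+33 = 43 ≤ 60
    N3: 10+33 = 43 ≤ 90
  N28 sheds 180 L/s to N1: 180 each.
    N1: 63+180 = 243 > 70
Round 2 — N1 seizes.
  N1 sheds 243 L/s to N14, N15, N17: 81 each.
    N14: 40+81 = 121 ≤ 130
    N15: 80+81 = 161 > 130
    N17: 50+81 = 131 > 130
Round 3 — N15, N17 seize.
  N15 sheds 161 L/s to N11, N14, N19, N24, N3: 32 each (1 lost).
    N11: 10+32 = 42 ≤ 60
    N14: 121+32 = 153 > 130
    N19: 70+32 = 102 ≤ 140
    N24: 120+32 = 152 ≤ 160
    N3: 43+32 = 75 ≤ 90
  N17 sheds 131 L/s to N14, N3: 65 each (1 lost).
    N14: 153+65 = 218 > 130
    N3: 75+65 = 140 > 90
Round 4 — N14, N3 seize.
  N14 sheds 218 L/s to N10: 218 each.
    N10: 40+218 = 258 > 80
  N3 sheds 140 L/s to N10, N11, N19, N29: 35 each.
    N10: 258+35 = 293 > 80
    N11: 42+35 = 77 > 60
    N19: 102+35 = 137 ≤ 140
    N29: 43+35 = 78 > 60
Round 5 — N10, N11, N29 seize.
  N10 sheds 293 L/s to N24: 293 each.
    N24: 152+293 = 445 > 160
  N11 sheds 77 L/s: no online neighbours, lost.
  N29 sheds 78 L/s: no online neighbours, lost.
Round 6 — N24 seizes.
  N24 sheds 445 L/s: no online neighbours, lost.
No further seizures.

N1, N10, N11, N14, N15, N17, N24, N25, N28, N29, N3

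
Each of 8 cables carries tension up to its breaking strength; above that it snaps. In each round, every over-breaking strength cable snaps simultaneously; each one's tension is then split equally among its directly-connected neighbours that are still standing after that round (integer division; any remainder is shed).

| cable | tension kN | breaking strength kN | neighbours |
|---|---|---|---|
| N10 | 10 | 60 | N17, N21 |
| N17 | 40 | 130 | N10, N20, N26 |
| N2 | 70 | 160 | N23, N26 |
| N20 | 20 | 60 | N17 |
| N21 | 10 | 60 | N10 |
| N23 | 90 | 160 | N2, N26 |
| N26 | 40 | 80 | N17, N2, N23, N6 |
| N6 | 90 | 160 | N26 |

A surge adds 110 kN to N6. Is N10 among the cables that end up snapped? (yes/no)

no

Round 1 — N6 at 200 > 160. N6 snaps.
  N6 sheds 200 kN to N26: 200 each.
    N26: 40+200 = 240 > 80
Round 2 — N26 snaps.
  N26 sheds 240 kN to N17, N2, N23: 80 each.
    N17: 40+80 = 120 ≤ 130
    N2: 70+80 = 150 ≤ 160
    N23: 90+80 = 170 > 160
Round 3 — N23 snaps.
  N23 sheds 170 kN to N2: 170 each.
    N2: 150+170 = 320 > 160
Round 4 — N2 snaps.
  N2 sheds 320 kN: no online neighbours, lost.
No further breaks.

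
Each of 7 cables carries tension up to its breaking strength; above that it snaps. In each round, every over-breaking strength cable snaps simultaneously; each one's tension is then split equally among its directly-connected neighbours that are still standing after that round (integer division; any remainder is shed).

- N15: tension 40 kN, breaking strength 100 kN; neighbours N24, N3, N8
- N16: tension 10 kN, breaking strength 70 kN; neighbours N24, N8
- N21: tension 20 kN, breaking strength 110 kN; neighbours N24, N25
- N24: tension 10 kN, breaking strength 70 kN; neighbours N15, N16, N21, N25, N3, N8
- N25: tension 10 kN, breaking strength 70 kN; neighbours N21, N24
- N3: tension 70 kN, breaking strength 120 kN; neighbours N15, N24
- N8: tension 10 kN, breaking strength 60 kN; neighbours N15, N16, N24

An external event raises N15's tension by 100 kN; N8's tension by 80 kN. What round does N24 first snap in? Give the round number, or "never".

2

Round 1 — N15 at 140 > 100; N8 at 90 > 60. N15, N8 snap.
  N15 sheds 140 kN to N24, N3: 70 each.
    N24: 10+70 = 80 > 70
    N3: 70+70 = 140 > 120
  N8 sheds 90 kN to N16, N24: 45 each.
    N16: 10+45 = 55 ≤ 70
    N24: 80+45 = 125 > 70
Round 2 — N24, N3 snap.
  N24 sheds 125 kN to N16, N21, N25: 41 each (2 lost).
    N16: 55+41 = 96 > 70
    N21: 20+41 = 61 ≤ 110
    N25: 10+41 = 51 ≤ 70
  N3 sheds 140 kN: no online neighbours, lost.
Round 3 — N16 snaps.
  N16 sheds 96 kN: no online neighbours, lost.
No further breaks.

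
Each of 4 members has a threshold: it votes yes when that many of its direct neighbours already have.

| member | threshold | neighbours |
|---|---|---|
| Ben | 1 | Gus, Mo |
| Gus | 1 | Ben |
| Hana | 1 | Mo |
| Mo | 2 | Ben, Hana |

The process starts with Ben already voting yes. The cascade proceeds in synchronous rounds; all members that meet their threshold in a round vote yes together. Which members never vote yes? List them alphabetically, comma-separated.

Hana, Mo

Round 1 — Ben votes yes (initial).
Round 2 — checking thresholds:
  Gus: 1 of 1 neighbours ≥ 1, votes yes.
  Mo: 1 of 2 neighbours < 2, holds.
Round 3 — no new yes votes; cascade stops.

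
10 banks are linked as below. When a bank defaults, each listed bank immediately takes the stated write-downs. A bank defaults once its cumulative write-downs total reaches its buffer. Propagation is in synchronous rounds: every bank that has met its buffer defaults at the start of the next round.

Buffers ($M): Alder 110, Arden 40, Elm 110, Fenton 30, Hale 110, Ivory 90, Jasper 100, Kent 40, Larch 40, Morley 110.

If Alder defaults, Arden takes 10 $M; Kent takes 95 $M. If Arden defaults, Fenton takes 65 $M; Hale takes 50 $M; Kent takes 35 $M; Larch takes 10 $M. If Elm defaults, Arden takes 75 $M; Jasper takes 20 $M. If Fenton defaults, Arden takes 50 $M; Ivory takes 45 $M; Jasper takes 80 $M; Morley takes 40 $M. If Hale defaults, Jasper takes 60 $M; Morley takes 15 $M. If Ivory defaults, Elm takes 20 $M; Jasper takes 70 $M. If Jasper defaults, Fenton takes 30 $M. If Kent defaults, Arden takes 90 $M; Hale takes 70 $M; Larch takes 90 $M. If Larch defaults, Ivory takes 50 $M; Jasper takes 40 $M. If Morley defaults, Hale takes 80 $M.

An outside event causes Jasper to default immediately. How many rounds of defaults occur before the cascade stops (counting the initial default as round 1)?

Round 1 — Jasper defaults (initial).
  Fenton: +30 → 30 ≥ 30
Round 2 — Fenton defaults.
  Arden: +50 → 50 ≥ 40
  Ivory: +45 → 45 < 90
  Morley: +40 → 40 < 110
Round 3 — Arden defaults.
  Hale: +50 → 50 < 110
  Kent: +35 → 35 < 40
  Larch: +10 → 10 < 40
No further defaults.

3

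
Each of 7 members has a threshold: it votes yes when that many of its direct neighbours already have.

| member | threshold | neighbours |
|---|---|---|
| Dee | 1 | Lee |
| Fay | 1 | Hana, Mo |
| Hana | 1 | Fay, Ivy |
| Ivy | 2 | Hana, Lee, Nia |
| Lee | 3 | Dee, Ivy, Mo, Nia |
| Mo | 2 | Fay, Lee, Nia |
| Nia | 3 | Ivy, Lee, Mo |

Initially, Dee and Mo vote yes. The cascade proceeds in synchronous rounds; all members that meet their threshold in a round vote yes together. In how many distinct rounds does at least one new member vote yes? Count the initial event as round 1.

3

Round 1 — Dee, Mo vote yes (initial).
Round 2 — checking thresholds:
  Fay: 1 of 2 neighbours ≥ 1, votes yes.
  Lee: 2 of 4 neighbours < 3, below threshold.
  Nia: 1 of 3 neighbours < 3, below threshold.
Round 3 — checking thresholds:
  Hana: 1 of 2 neighbours ≥ 1, votes yes.
  Lee: 2 of 4 neighbours < 3, below threshold.
  Nia: 1 of 3 neighbours < 3, below threshold.
Round 4 — no new yes votes; cascade stops.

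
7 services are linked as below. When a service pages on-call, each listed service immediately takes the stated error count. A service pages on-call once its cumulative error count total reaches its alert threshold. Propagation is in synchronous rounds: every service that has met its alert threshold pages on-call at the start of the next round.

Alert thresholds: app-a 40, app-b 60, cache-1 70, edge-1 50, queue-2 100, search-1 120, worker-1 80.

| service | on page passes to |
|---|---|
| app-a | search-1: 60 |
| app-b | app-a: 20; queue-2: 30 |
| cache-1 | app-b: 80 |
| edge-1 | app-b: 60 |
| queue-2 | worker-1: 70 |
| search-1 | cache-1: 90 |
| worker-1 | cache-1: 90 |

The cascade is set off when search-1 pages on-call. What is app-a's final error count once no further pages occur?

Round 1 — search-1 pages on-call (initial).
  cache-1: +90 → 90 ≥ 70
Round 2 — cache-1 pages on-call.
  app-b: +80 → 80 ≥ 60
Round 3 — app-b pages on-call.
  app-a: +20 → 20 < 40
  queue-2: +30 → 30 < 100
No further pages.

20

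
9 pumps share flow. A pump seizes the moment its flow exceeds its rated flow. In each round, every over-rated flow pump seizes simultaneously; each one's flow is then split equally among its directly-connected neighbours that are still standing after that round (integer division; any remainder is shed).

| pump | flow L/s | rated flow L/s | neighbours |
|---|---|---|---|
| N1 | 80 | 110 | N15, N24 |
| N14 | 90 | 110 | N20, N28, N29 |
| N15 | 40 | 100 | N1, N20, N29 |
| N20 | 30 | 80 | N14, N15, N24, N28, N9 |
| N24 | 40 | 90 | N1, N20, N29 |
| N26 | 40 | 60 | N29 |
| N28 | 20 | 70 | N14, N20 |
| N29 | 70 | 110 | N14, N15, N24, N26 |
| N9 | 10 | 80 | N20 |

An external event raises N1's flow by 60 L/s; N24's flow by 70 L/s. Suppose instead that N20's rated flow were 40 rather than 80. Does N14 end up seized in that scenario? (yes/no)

yes

With N20's rated flow at 40:
Round 1 — N1 at 140 > 110; N24 at 110 > 90. N1, N24 seize.
  N1 sheds 140 L/s to N15: 140 each.
    N15: 40+140 = 180 > 100
  N24 sheds 110 L/s to N20, N29: 55 each.
    N20: 30+55 = 85 > 40
    N29: 70+55 = 125 > 110
Round 2 — N15, N20, N29 seize.
  N15 sheds 180 L/s: no online neighbours, lost.
  N20 sheds 85 L/s to N14, N28, N9: 28 each (1 lost).
    N14: 90+28 = 118 > 110
    N28: 20+28 = 48 ≤ 70
    N9: 10+28 = 38 ≤ 80
  N29 sheds 125 L/s to N14, N26: 62 each (1 lost).
    N14: 118+62 = 180 > 110
    N26: 40+62 = 102 > 60
Round 3 — N14, N26 seize.
  N14 sheds 180 L/s to N28: 180 each.
    N28: 48+180 = 228 > 70
  N26 sheds 102 L/s: no online neighbours, lost.
Round 4 — N28 seizes.
  N28 sheds 228 L/s: no online neighbours, lost.
No further seizures.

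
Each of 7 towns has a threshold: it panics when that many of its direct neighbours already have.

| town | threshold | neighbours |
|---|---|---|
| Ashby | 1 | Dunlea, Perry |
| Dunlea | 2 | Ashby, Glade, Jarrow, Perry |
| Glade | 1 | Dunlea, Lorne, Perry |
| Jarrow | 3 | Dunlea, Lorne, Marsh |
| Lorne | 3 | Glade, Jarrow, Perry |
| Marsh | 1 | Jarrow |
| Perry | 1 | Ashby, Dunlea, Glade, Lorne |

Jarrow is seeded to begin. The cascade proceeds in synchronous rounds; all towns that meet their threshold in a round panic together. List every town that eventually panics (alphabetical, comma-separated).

Round 1 — Jarrow panics (initial).
Round 2 — checking thresholds:
  Dunlea: 1 of 4 neighbours < 2, below threshold.
  Lorne: 1 of 3 neighbours < 3, below threshold.
  Marsh: 1 of 1 neighbours ≥ 1, panics.
Round 3 — no new panics; cascade stops.

Jarrow, Marsh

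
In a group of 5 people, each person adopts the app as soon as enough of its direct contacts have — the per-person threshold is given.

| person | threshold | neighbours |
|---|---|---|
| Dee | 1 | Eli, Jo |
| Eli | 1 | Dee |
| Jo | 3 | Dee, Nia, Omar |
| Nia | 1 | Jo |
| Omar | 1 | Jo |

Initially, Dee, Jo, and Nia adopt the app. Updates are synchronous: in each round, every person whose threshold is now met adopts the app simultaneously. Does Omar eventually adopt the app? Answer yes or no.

yes

Round 1 — Dee, Jo, Nia adopt the app (initial).
Round 2 — checking thresholds:
  Eli: 1 of 1 neighbours ≥ 1, adopts the app.
  Omar: 1 of 1 neighbours ≥ 1, adopts the app.
Round 3 — no new adoptions; cascade stops.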